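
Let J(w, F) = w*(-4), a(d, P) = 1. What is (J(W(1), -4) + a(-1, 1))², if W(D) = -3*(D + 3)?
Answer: 2401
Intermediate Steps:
W(D) = -9 - 3*D (W(D) = -3*(3 + D) = -9 - 3*D)
J(w, F) = -4*w
(J(W(1), -4) + a(-1, 1))² = (-4*(-9 - 3*1) + 1)² = (-4*(-9 - 3) + 1)² = (-4*(-12) + 1)² = (48 + 1)² = 49² = 2401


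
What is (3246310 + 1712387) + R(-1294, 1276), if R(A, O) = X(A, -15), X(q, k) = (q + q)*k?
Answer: 4997517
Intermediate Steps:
X(q, k) = 2*k*q (X(q, k) = (2*q)*k = 2*k*q)
R(A, O) = -30*A (R(A, O) = 2*(-15)*A = -30*A)
(3246310 + 1712387) + R(-1294, 1276) = (3246310 + 1712387) - 30*(-1294) = 4958697 + 38820 = 4997517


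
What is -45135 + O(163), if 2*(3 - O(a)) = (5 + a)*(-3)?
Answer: -44880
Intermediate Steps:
O(a) = 21/2 + 3*a/2 (O(a) = 3 - (5 + a)*(-3)/2 = 3 - (-15 - 3*a)/2 = 3 + (15/2 + 3*a/2) = 21/2 + 3*a/2)
-45135 + O(163) = -45135 + (21/2 + (3/2)*163) = -45135 + (21/2 + 489/2) = -45135 + 255 = -44880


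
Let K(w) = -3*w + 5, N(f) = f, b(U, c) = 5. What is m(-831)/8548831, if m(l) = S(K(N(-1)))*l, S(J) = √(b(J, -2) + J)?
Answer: -831*√13/8548831 ≈ -0.00035048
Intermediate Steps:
K(w) = 5 - 3*w
S(J) = √(5 + J)
m(l) = l*√13 (m(l) = √(5 + (5 - 3*(-1)))*l = √(5 + (5 + 3))*l = √(5 + 8)*l = √13*l = l*√13)
m(-831)/8548831 = -831*√13/8548831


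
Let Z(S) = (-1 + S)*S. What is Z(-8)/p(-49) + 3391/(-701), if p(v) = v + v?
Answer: -191395/34349 ≈ -5.5721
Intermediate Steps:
p(v) = 2*v
Z(S) = S*(-1 + S)
Z(-8)/p(-49) + 3391/(-701) = (-8*(-1 - 8))/((2*(-49))) + 3391/(-701) = -8*(-9)/(-98) + 3391*(-1/701) = 72*(-1/98) - 3391/701 = -36/49 - 3391/701 = -191395/34349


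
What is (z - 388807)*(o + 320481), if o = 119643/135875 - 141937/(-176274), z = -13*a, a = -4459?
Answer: -28216808510962690532/266124775 ≈ -1.0603e+11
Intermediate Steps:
z = 57967 (z = -13*(-4459) = 57967)
o = 40375640057/23951229750 (o = 119643*(1/135875) - 141937*(-1/176274) = 119643/135875 + 141937/176274 = 40375640057/23951229750 ≈ 1.6857)
(z - 388807)*(o + 320481) = (57967 - 388807)*(40375640057/23951229750 + 320481) = -330840*7675954437149807/23951229750 = -28216808510962690532/266124775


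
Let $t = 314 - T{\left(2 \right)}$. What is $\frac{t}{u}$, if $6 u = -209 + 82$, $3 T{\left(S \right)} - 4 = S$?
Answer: $- \frac{1872}{127} \approx -14.74$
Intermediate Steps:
$T{\left(S \right)} = \frac{4}{3} + \frac{S}{3}$
$u = - \frac{127}{6}$ ($u = \frac{-209 + 82}{6} = \frac{1}{6} \left(-127\right) = - \frac{127}{6} \approx -21.167$)
$t = 312$ ($t = 314 - \left(\frac{4}{3} + \frac{1}{3} \cdot 2\right) = 314 - \left(\frac{4}{3} + \frac{2}{3}\right) = 314 - 2 = 312$)
$\frac{t}{u} = \frac{312}{- \frac{127}{6}} = 312 \left(- \frac{6}{127}\right) = - \frac{1872}{127}$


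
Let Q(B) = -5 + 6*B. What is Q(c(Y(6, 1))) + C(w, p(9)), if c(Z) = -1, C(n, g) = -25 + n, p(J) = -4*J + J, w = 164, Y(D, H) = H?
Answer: 128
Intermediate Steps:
p(J) = -3*J
Q(c(Y(6, 1))) + C(w, p(9)) = (-5 + 6*(-1)) + (-25 + 164) = (-5 - 6) + 139 = -11 + 139 = 128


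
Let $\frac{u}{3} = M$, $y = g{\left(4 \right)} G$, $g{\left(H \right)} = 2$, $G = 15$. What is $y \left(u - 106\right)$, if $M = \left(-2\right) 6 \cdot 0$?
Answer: $-3180$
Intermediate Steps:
$M = 0$ ($M = \left(-12\right) 0 = 0$)
$y = 30$ ($y = 2 \cdot 15 = 30$)
$u = 0$ ($u = 3 \cdot 0 = 0$)
$y \left(u - 106\right) = 30 \left(0 - 106\right) = 30 \left(-106\right) = -3180$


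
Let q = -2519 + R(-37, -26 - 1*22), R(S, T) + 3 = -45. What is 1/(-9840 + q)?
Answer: -1/12407 ≈ -8.0600e-5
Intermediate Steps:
R(S, T) = -48 (R(S, T) = -3 - 45 = -48)
q = -2567 (q = -2519 - 48 = -2567)
1/(-9840 + q) = 1/(-9840 - 2567) = 1/(-12407) = -1/12407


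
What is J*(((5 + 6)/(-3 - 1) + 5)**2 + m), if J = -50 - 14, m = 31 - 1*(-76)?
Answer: -7172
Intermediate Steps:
m = 107 (m = 31 + 76 = 107)
J = -64
J*(((5 + 6)/(-3 - 1) + 5)**2 + m) = -64*(((5 + 6)/(-3 - 1) + 5)**2 + 107) = -64*((11/(-4) + 5)**2 + 107) = -64*((11*(-1/4) + 5)**2 + 107) = -64*((-11/4 + 5)**2 + 107) = -64*((9/4)**2 + 107) = -64*(81/16 + 107) = -64*1793/16 = -7172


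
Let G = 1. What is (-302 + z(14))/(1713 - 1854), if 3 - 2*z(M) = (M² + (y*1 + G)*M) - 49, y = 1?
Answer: 388/141 ≈ 2.7518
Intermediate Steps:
z(M) = 26 - M - M²/2 (z(M) = 3/2 - ((M² + (1*1 + 1)*M) - 49)/2 = 3/2 - ((M² + (1 + 1)*M) - 49)/2 = 3/2 - ((M² + 2*M) - 49)/2 = 3/2 - (-49 + M² + 2*M)/2 = 3/2 + (49/2 - M - M²/2) = 26 - M - M²/2)
(-302 + z(14))/(1713 - 1854) = (-302 + (26 - 1*14 - ½*14²))/(1713 - 1854) = (-302 + (26 - 14 - ½*196))/(-141) = (-302 + (26 - 14 - 98))*(-1/141) = (-302 - 86)*(-1/141) = -388*(-1/141) = 388/141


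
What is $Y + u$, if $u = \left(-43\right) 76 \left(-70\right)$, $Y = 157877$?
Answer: $386637$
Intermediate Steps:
$u = 228760$ ($u = \left(-3268\right) \left(-70\right) = 228760$)
$Y + u = 157877 + 228760 = 386637$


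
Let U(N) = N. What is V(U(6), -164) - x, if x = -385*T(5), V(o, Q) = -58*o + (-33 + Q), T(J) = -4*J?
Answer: -8245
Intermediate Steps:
V(o, Q) = -33 + Q - 58*o
x = 7700 (x = -(-1540)*5 = -385*(-20) = 7700)
V(U(6), -164) - x = (-33 - 164 - 58*6) - 1*7700 = (-33 - 164 - 348) - 7700 = -545 - 7700 = -8245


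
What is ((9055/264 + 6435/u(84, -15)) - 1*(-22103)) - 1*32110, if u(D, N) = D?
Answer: -18287981/1848 ≈ -9896.1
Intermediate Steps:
((9055/264 + 6435/u(84, -15)) - 1*(-22103)) - 1*32110 = ((9055/264 + 6435/84) - 1*(-22103)) - 1*32110 = ((9055*(1/264) + 6435*(1/84)) + 22103) - 32110 = ((9055/264 + 2145/28) + 22103) - 32110 = (204955/1848 + 22103) - 32110 = 41051299/1848 - 32110 = -18287981/1848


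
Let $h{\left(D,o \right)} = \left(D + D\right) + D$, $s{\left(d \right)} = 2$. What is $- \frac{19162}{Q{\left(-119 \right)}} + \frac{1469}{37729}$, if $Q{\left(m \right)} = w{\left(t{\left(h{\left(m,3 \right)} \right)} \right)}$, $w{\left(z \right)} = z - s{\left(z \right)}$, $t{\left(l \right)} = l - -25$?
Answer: $\frac{361726872}{6300743} \approx 57.41$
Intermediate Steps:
$h{\left(D,o \right)} = 3 D$ ($h{\left(D,o \right)} = 2 D + D = 3 D$)
$t{\left(l \right)} = 25 + l$ ($t{\left(l \right)} = l + 25 = 25 + l$)
$w{\left(z \right)} = -2 + z$ ($w{\left(z \right)} = z - 2 = -2 + z$)
$Q{\left(m \right)} = 23 + 3 m$ ($Q{\left(m \right)} = -2 + \left(25 + 3 m\right) = 23 + 3 m$)
$- \frac{19162}{Q{\left(-119 \right)}} + \frac{1469}{37729} = - \frac{19162}{23 + 3 \left(-119\right)} + \frac{1469}{37729} = - \frac{19162}{23 - 357} + 1469 \cdot \frac{1}{37729} = - \frac{19162}{-334} + \frac{1469}{37729} = \left(-19162\right) \left(- \frac{1}{334}\right) + \frac{1469}{37729} = \frac{9581}{167} + \frac{1469}{37729} = \frac{361726872}{6300743}$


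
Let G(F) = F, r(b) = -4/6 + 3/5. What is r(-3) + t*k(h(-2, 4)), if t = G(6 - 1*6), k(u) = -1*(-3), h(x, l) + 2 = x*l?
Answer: -1/15 ≈ -0.066667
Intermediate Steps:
h(x, l) = -2 + l*x (h(x, l) = -2 + x*l = -2 + l*x)
k(u) = 3
r(b) = -1/15 (r(b) = -4*⅙ + 3*(⅕) = -⅔ + ⅗ = -1/15)
t = 0 (t = 6 - 1*6 = 6 - 6 = 0)
r(-3) + t*k(h(-2, 4)) = -1/15 + 0*3 = -1/15 + 0 = -1/15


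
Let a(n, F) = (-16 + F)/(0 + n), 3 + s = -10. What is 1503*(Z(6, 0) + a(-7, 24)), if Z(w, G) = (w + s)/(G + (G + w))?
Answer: -48597/14 ≈ -3471.2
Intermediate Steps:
s = -13 (s = -3 - 10 = -13)
a(n, F) = (-16 + F)/n
Z(w, G) = (-13 + w)/(w + 2*G) (Z(w, G) = (w - 13)/(G + (G + w)) = (-13 + w)/(w + 2*G))
1503*(Z(6, 0) + a(-7, 24)) = 1503*((-13 + 6)/(6 + 2*0) + (-16 + 24)/(-7)) = 1503*(-7/(6 + 0) - ⅐*8) = 1503*(-7/6 - 8/7) = 1503*(-97/42) = -48597/14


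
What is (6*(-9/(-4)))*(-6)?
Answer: -81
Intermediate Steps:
(6*(-9/(-4)))*(-6) = (6*(-9*(-¼)))*(-6) = (6*(9/4))*(-6) = (27/2)*(-6) = -81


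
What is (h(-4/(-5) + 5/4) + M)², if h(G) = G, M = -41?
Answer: 606841/400 ≈ 1517.1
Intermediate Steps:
(h(-4/(-5) + 5/4) + M)² = ((-4/(-5) + 5/4) - 41)² = ((-4*(-⅕) + 5*(¼)) - 41)² = ((⅘ + 5/4) - 41)² = (41/20 - 41)² = (-779/20)² = 606841/400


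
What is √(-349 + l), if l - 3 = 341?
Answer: I*√5 ≈ 2.2361*I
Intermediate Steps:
l = 344 (l = 3 + 341 = 344)
√(-349 + l) = √(-349 + 344) = √(-5) = I*√5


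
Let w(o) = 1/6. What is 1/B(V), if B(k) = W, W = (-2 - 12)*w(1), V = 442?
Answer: -3/7 ≈ -0.42857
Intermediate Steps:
w(o) = 1/6
W = -7/3 (W = (-2 - 12)*(1/6) = -14*1/6 = -7/3 ≈ -2.3333)
B(k) = -7/3
1/B(V) = 1/(-7/3) = -3/7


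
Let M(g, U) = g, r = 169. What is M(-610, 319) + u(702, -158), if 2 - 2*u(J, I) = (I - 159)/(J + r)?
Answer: -1060561/1742 ≈ -608.82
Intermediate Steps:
u(J, I) = 1 - (-159 + I)/(2*(169 + J)) (u(J, I) = 1 - (I - 159)/(2*(J + 169)) = 1 - (-159 + I)/(2*(169 + J)))
M(-610, 319) + u(702, -158) = -610 + (497 - 1*(-158) + 2*702)/(2*(169 + 702)) = -610 + (½)*(497 + 158 + 1404)/871 = -610 + (½)*(1/871)*2059 = -610 + 2059/1742 = -1060561/1742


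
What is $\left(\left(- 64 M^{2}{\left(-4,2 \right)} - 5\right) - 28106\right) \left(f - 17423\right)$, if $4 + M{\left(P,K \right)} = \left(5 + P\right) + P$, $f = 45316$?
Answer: $-871572571$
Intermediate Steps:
$M{\left(P,K \right)} = 1 + 2 P$ ($M{\left(P,K \right)} = -4 + \left(\left(5 + P\right) + P\right) = -4 + \left(5 + 2 P\right) = 1 + 2 P$)
$\left(\left(- 64 M^{2}{\left(-4,2 \right)} - 5\right) - 28106\right) \left(f - 17423\right) = \left(\left(- 64 \left(1 + 2 \left(-4\right)\right)^{2} - 5\right) - 28106\right) \left(45316 - 17423\right) = \left(\left(- 64 \left(1 - 8\right)^{2} - 5\right) - 28106\right) 27893 = \left(\left(- 64 \left(-7\right)^{2} - 5\right) - 28106\right) 27893 = \left(\left(\left(-64\right) 49 - 5\right) - 28106\right) 27893 = \left(\left(-3136 - 5\right) - 28106\right) 27893 = \left(-3141 - 28106\right) 27893 = \left(-31247\right) 27893 = -871572571$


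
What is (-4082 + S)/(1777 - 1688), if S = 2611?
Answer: -1471/89 ≈ -16.528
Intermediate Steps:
(-4082 + S)/(1777 - 1688) = (-4082 + 2611)/(1777 - 1688) = -1471/89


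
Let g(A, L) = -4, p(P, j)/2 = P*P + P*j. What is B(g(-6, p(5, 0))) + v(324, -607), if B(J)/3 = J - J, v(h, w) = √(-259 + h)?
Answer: √65 ≈ 8.0623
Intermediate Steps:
p(P, j) = 2*P² + 2*P*j (p(P, j) = 2*(P*P + P*j) = 2*(P² + P*j) = 2*P² + 2*P*j)
B(J) = 0 (B(J) = 3*(J - J) = 3*0 = 0)
B(g(-6, p(5, 0))) + v(324, -607) = 0 + √(-259 + 324) = 0 + √65 = √65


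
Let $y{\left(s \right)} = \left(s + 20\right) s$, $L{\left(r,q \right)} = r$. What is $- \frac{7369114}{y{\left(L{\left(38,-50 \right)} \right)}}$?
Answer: $- \frac{3684557}{1102} \approx -3343.5$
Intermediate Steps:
$y{\left(s \right)} = s \left(20 + s\right)$ ($y{\left(s \right)} = \left(20 + s\right) s = s \left(20 + s\right)$)
$- \frac{7369114}{y{\left(L{\left(38,-50 \right)} \right)}} = - \frac{7369114}{38 \left(20 + 38\right)} = - \frac{7369114}{38 \cdot 58} = - \frac{7369114}{2204} = \left(-7369114\right) \frac{1}{2204} = - \frac{3684557}{1102}$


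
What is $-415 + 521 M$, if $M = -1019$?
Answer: $-531314$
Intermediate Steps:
$-415 + 521 M = -415 + 521 \left(-1019\right) = -415 - 530899 = -531314$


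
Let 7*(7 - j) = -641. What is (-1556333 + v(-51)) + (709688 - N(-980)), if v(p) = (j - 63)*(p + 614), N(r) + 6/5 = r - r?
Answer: -28931598/35 ≈ -8.2662e+5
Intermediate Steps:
j = 690/7 (j = 7 - ⅐*(-641) = 7 + 641/7 = 690/7 ≈ 98.571)
N(r) = -6/5 (N(r) = -6/5 + (r - r) = -6/5 + 0 = -6/5)
v(p) = 152886/7 + 249*p/7 (v(p) = (690/7 - 63)*(p + 614) = 249*(614 + p)/7 = 152886/7 + 249*p/7)
(-1556333 + v(-51)) + (709688 - N(-980)) = (-1556333 + (152886/7 + (249/7)*(-51))) + (709688 - 1*(-6/5)) = (-1556333 + (152886/7 - 12699/7)) + (709688 + 6/5) = (-1556333 + 140187/7) + 3548446/5 = -10754144/7 + 3548446/5 = -28931598/35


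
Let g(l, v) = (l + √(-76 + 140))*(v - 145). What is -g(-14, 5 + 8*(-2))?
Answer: -936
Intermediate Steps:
g(l, v) = (-145 + v)*(8 + l) (g(l, v) = (l + √64)*(-145 + v) = (l + 8)*(-145 + v) = (8 + l)*(-145 + v) = (-145 + v)*(8 + l))
-g(-14, 5 + 8*(-2)) = -(-1160 - 145*(-14) + 8*(5 + 8*(-2)) - 14*(5 + 8*(-2))) = -(-1160 + 2030 + 8*(5 - 16) - 14*(5 - 16)) = -(-1160 + 2030 + 8*(-11) - 14*(-11)) = -(-1160 + 2030 - 88 + 154) = -1*936 = -936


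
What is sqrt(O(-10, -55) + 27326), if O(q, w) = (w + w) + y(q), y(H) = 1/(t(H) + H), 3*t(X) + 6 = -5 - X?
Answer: sqrt(26154483)/31 ≈ 164.97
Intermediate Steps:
t(X) = -11/3 - X/3 (t(X) = -2 + (-5 - X)/3 = -2 + (-5/3 - X/3) = -11/3 - X/3)
y(H) = 1/(-11/3 + 2*H/3) (y(H) = 1/((-11/3 - H/3) + H) = 1/(-11/3 + 2*H/3))
O(q, w) = 2*w + 3/(-11 + 2*q) (O(q, w) = (w + w) + 3/(-11 + 2*q) = 2*w + 3/(-11 + 2*q))
sqrt(O(-10, -55) + 27326) = sqrt((3 + 2*(-55)*(-11 + 2*(-10)))/(-11 + 2*(-10)) + 27326) = sqrt((3 + 2*(-55)*(-11 - 20))/(-11 - 20) + 27326) = sqrt((3 + 2*(-55)*(-31))/(-31) + 27326) = sqrt(-(3 + 3410)/31 + 27326) = sqrt(-1/31*3413 + 27326) = sqrt(-3413/31 + 27326) = sqrt(843693/31) = sqrt(26154483)/31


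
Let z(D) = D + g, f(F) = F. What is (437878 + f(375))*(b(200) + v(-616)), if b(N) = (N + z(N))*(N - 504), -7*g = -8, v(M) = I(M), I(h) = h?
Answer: -375996531832/7 ≈ -5.3714e+10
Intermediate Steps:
v(M) = M
g = 8/7 (g = -⅐*(-8) = 8/7 ≈ 1.1429)
z(D) = 8/7 + D (z(D) = D + 8/7 = 8/7 + D)
b(N) = (-504 + N)*(8/7 + 2*N) (b(N) = (N + (8/7 + N))*(N - 504) = (8/7 + 2*N)*(-504 + N) = (-504 + N)*(8/7 + 2*N))
(437878 + f(375))*(b(200) + v(-616)) = (437878 + 375)*((-576 + 2*200² - 7048/7*200) - 616) = 438253*((-576 + 2*40000 - 1409600/7) - 616) = 438253*((-576 + 80000 - 1409600/7) - 616) = 438253*(-853632/7 - 616) = 438253*(-857944/7) = -375996531832/7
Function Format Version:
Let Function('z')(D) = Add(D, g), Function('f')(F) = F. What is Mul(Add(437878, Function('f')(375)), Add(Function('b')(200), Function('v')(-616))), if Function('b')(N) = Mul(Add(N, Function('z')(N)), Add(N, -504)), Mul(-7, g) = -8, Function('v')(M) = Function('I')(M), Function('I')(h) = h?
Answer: Rational(-375996531832, 7) ≈ -5.3714e+10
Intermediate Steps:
Function('v')(M) = M
g = Rational(8, 7) (g = Mul(Rational(-1, 7), -8) = Rational(8, 7) ≈ 1.1429)
Function('z')(D) = Add(Rational(8, 7), D) (Function('z')(D) = Add(D, Rational(8, 7)) = Add(Rational(8, 7), D))
Function('b')(N) = Mul(Add(-504, N), Add(Rational(8, 7), Mul(2, N))) (Function('b')(N) = Mul(Add(N, Add(Rational(8, 7), N)), Add(N, -504)) = Mul(Add(Rational(8, 7), Mul(2, N)), Add(-504, N)) = Mul(Add(-504, N), Add(Rational(8, 7), Mul(2, N))))
Mul(Add(437878, Function('f')(375)), Add(Function('b')(200), Function('v')(-616))) = Mul(Add(437878, 375), Add(Add(-576, Mul(2, Pow(200, 2)), Mul(Rational(-7048, 7), 200)), -616)) = Mul(438253, Add(Add(-576, Mul(2, 40000), Rational(-1409600, 7)), -616)) = Mul(438253, Add(Add(-576, 80000, Rational(-1409600, 7)), -616)) = Mul(438253, Add(Rational(-853632, 7), -616)) = Mul(438253, Rational(-857944, 7)) = Rational(-375996531832, 7)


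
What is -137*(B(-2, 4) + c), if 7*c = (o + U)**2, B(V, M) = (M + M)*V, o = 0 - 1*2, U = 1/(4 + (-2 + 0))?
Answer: 60143/28 ≈ 2148.0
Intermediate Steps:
U = 1/2 (U = 1/(4 - 2) = 1/2 ≈ 0.50000)
o = -2 (o = 0 - 2 = -2)
B(V, M) = 2*M*V (B(V, M) = (2*M)*V = 2*M*V)
c = 9/28 (c = (-2 + 1/2)**2/7 = (-3/2)**2/7 = (1/7)*(9/4) = 9/28 ≈ 0.32143)
-137*(B(-2, 4) + c) = -137*(2*4*(-2) + 9/28) = -137*(-16 + 9/28) = -137*(-439/28) = 60143/28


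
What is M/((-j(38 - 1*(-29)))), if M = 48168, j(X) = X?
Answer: -48168/67 ≈ -718.93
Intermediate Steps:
M/((-j(38 - 1*(-29)))) = 48168/((-(38 - 1*(-29)))) = 48168/((-(38 + 29))) = 48168/((-1*67)) = 48168/(-67) = 48168*(-1/67) = -48168/67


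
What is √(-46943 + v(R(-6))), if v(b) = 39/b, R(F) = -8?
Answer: I*√751166/4 ≈ 216.67*I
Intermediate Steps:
√(-46943 + v(R(-6))) = √(-46943 + 39/(-8)) = √(-46943 + 39*(-⅛)) = √(-46943 - 39/8) = √(-375583/8) = I*√751166/4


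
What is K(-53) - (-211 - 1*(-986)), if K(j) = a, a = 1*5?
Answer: -770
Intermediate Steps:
a = 5
K(j) = 5
K(-53) - (-211 - 1*(-986)) = 5 - (-211 - 1*(-986)) = 5 - (-211 + 986) = 5 - 1*775 = 5 - 775 = -770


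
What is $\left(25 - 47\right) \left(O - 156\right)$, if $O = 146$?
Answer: $220$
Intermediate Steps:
$\left(25 - 47\right) \left(O - 156\right) = \left(25 - 47\right) \left(146 - 156\right) = \left(-22\right) \left(-10\right) = 220$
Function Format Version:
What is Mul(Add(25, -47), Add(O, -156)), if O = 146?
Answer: 220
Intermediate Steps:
Mul(Add(25, -47), Add(O, -156)) = Mul(Add(25, -47), Add(146, -156)) = Mul(-22, -10) = 220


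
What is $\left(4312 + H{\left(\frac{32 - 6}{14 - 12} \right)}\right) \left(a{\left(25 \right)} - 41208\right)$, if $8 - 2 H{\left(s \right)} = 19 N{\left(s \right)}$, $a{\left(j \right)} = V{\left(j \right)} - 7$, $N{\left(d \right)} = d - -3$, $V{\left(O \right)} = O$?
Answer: $-171515160$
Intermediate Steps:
$N{\left(d \right)} = 3 + d$ ($N{\left(d \right)} = d + 3 = 3 + d$)
$a{\left(j \right)} = -7 + j$ ($a{\left(j \right)} = j - 7 = -7 + j$)
$H{\left(s \right)} = - \frac{49}{2} - \frac{19 s}{2}$ ($H{\left(s \right)} = 4 - \frac{19 \left(3 + s\right)}{2} = 4 - \frac{57 + 19 s}{2} = 4 - \left(\frac{57}{2} + \frac{19 s}{2}\right) = - \frac{49}{2} - \frac{19 s}{2}$)
$\left(4312 + H{\left(\frac{32 - 6}{14 - 12} \right)}\right) \left(a{\left(25 \right)} - 41208\right) = \left(4312 - \left(\frac{49}{2} + \frac{19 \frac{32 - 6}{14 - 12}}{2}\right)\right) \left(\left(-7 + 25\right) - 41208\right) = \left(4312 - \left(\frac{49}{2} + \frac{19 \cdot \frac{26}{2}}{2}\right)\right) \left(18 - 41208\right) = \left(4312 - \left(\frac{49}{2} + \frac{19 \cdot 26 \cdot \frac{1}{2}}{2}\right)\right) \left(-41190\right) = \left(4312 - 148\right) \left(-41190\right) = 4164 \left(-41190\right) = -171515160$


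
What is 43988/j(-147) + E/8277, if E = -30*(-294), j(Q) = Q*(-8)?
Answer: 4457869/115878 ≈ 38.470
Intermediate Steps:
j(Q) = -8*Q
E = 8820
43988/j(-147) + E/8277 = 43988/((-8*(-147))) + 8820/8277 = 43988/1176 + 8820*(1/8277) = 43988*(1/1176) + 2940/2759 = 1571/42 + 2940/2759 = 4457869/115878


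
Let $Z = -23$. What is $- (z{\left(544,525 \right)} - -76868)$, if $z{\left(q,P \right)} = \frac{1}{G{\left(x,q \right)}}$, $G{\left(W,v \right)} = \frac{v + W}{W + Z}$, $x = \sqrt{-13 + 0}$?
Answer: $\frac{81 \left(- 949 \sqrt{13} + 516249 i\right)}{\sqrt{13} - 544 i} \approx -76868.0 - 0.0069077 i$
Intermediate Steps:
$x = i \sqrt{13}$ ($x = \sqrt{-13} = i \sqrt{13} \approx 3.6056 i$)
$G{\left(W,v \right)} = \frac{W + v}{-23 + W}$ ($G{\left(W,v \right)} = \frac{v + W}{W - 23} = \frac{W + v}{-23 + W}$)
$z{\left(q,P \right)} = \frac{-23 + i \sqrt{13}}{q + i \sqrt{13}}$ ($z{\left(q,P \right)} = \frac{1}{\frac{1}{-23 + i \sqrt{13}} \left(i \sqrt{13} + q\right)} = \frac{1}{\frac{1}{-23 + i \sqrt{13}} \left(q + i \sqrt{13}\right)} = \frac{-23 + i \sqrt{13}}{q + i \sqrt{13}}$)
$- (z{\left(544,525 \right)} - -76868) = - (\frac{-23 + i \sqrt{13}}{544 + i \sqrt{13}} - -76868) = - (\frac{-23 + i \sqrt{13}}{544 + i \sqrt{13}} + 76868) = - (76868 + \frac{-23 + i \sqrt{13}}{544 + i \sqrt{13}}) = -76868 - \frac{-23 + i \sqrt{13}}{544 + i \sqrt{13}}$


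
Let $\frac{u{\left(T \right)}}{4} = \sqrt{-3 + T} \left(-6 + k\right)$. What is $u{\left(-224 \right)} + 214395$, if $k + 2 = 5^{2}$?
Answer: $214395 + 68 i \sqrt{227} \approx 2.144 \cdot 10^{5} + 1024.5 i$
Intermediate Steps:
$k = 23$ ($k = -2 + 5^{2} = -2 + 25 = 23$)
$u{\left(T \right)} = 68 \sqrt{-3 + T}$ ($u{\left(T \right)} = 4 \sqrt{-3 + T} \left(-6 + 23\right) = 4 \sqrt{-3 + T} 17 = 4 \cdot 17 \sqrt{-3 + T} = 68 \sqrt{-3 + T}$)
$u{\left(-224 \right)} + 214395 = 68 \sqrt{-3 - 224} + 214395 = 68 \sqrt{-227} + 214395 = 68 i \sqrt{227} + 214395 = 214395 + 68 i \sqrt{227}$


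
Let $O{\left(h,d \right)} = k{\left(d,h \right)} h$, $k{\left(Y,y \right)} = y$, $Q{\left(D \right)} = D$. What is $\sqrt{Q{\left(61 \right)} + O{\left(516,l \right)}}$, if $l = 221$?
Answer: $\sqrt{266317} \approx 516.06$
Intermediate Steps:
$O{\left(h,d \right)} = h^{2}$ ($O{\left(h,d \right)} = h h = h^{2}$)
$\sqrt{Q{\left(61 \right)} + O{\left(516,l \right)}} = \sqrt{61 + 516^{2}} = \sqrt{61 + 266256} = \sqrt{266317}$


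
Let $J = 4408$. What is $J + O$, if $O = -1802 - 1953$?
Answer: $653$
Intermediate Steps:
$O = -3755$ ($O = -1802 - 1953 = -3755$)
$J + O = 4408 - 3755 = 653$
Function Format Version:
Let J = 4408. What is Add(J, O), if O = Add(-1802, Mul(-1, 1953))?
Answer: 653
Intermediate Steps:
O = -3755 (O = Add(-1802, -1953) = -3755)
Add(J, O) = Add(4408, -3755) = 653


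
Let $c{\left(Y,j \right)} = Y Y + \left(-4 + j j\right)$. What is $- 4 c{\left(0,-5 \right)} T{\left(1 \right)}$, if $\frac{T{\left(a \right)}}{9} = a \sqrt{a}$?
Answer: $-756$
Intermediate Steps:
$c{\left(Y,j \right)} = -4 + Y^{2} + j^{2}$ ($c{\left(Y,j \right)} = Y^{2} + \left(-4 + j^{2}\right) = -4 + Y^{2} + j^{2}$)
$T{\left(a \right)} = 9 a^{\frac{3}{2}}$ ($T{\left(a \right)} = 9 a \sqrt{a} = 9 a^{\frac{3}{2}}$)
$- 4 c{\left(0,-5 \right)} T{\left(1 \right)} = - 4 \left(-4 + 0^{2} + \left(-5\right)^{2}\right) 9 \cdot 1^{\frac{3}{2}} = - 4 \left(-4 + 0 + 25\right) 9 \cdot 1 = - 4 \cdot 21 \cdot 9 = \left(-4\right) 189 = -756$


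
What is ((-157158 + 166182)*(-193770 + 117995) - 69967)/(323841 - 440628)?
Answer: 683863567/116787 ≈ 5855.6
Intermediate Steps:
((-157158 + 166182)*(-193770 + 117995) - 69967)/(323841 - 440628) = (9024*(-75775) - 69967)/(-116787) = (-683793600 - 69967)*(-1/116787) = -683863567*(-1/116787) = 683863567/116787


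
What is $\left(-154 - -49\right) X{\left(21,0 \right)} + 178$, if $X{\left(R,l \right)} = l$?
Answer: $178$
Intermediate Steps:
$\left(-154 - -49\right) X{\left(21,0 \right)} + 178 = \left(-154 - -49\right) 0 + 178 = \left(-154 + 49\right) 0 + 178 = \left(-105\right) 0 + 178 = 0 + 178 = 178$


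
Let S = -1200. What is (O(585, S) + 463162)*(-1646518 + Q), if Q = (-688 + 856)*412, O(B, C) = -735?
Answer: -729387031954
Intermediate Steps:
Q = 69216 (Q = 168*412 = 69216)
(O(585, S) + 463162)*(-1646518 + Q) = (-735 + 463162)*(-1646518 + 69216) = 462427*(-1577302) = -729387031954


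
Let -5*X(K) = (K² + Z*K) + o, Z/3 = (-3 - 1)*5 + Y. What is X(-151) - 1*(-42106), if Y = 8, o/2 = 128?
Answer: 182037/5 ≈ 36407.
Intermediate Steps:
o = 256 (o = 2*128 = 256)
Z = -36 (Z = 3*((-3 - 1)*5 + 8) = 3*(-4*5 + 8) = 3*(-20 + 8) = 3*(-12) = -36)
X(K) = -256/5 - K²/5 + 36*K/5 (X(K) = -((K² - 36*K) + 256)/5 = -(256 + K² - 36*K)/5 = -256/5 - K²/5 + 36*K/5)
X(-151) - 1*(-42106) = (-256/5 - ⅕*(-151)² + (36/5)*(-151)) - 1*(-42106) = (-256/5 - ⅕*22801 - 5436/5) + 42106 = (-256/5 - 22801/5 - 5436/5) + 42106 = -28493/5 + 42106 = 182037/5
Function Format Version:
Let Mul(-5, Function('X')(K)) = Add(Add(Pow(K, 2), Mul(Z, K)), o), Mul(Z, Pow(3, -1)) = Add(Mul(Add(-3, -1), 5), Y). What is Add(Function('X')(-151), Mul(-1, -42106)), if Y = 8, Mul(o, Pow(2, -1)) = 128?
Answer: Rational(182037, 5) ≈ 36407.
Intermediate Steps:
o = 256 (o = Mul(2, 128) = 256)
Z = -36 (Z = Mul(3, Add(Mul(Add(-3, -1), 5), 8)) = Mul(3, Add(Mul(-4, 5), 8)) = Mul(3, Add(-20, 8)) = Mul(3, -12) = -36)
Function('X')(K) = Add(Rational(-256, 5), Mul(Rational(-1, 5), Pow(K, 2)), Mul(Rational(36, 5), K)) (Function('X')(K) = Mul(Rational(-1, 5), Add(Add(Pow(K, 2), Mul(-36, K)), 256)) = Mul(Rational(-1, 5), Add(256, Pow(K, 2), Mul(-36, K))) = Add(Rational(-256, 5), Mul(Rational(-1, 5), Pow(K, 2)), Mul(Rational(36, 5), K)))
Add(Function('X')(-151), Mul(-1, -42106)) = Add(Add(Rational(-256, 5), Mul(Rational(-1, 5), Pow(-151, 2)), Mul(Rational(36, 5), -151)), Mul(-1, -42106)) = Add(Add(Rational(-256, 5), Mul(Rational(-1, 5), 22801), Rational(-5436, 5)), 42106) = Add(Add(Rational(-256, 5), Rational(-22801, 5), Rational(-5436, 5)), 42106) = Add(Rational(-28493, 5), 42106) = Rational(182037, 5)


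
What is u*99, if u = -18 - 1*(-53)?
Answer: 3465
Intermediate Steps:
u = 35 (u = -18 + 53 = 35)
u*99 = 35*99 = 3465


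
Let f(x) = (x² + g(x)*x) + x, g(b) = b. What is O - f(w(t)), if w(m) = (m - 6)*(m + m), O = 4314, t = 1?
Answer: 4124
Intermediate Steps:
w(m) = 2*m*(-6 + m) (w(m) = (-6 + m)*(2*m) = 2*m*(-6 + m))
f(x) = x + 2*x² (f(x) = (x² + x*x) + x = (x² + x²) + x = 2*x² + x = x + 2*x²)
O - f(w(t)) = 4314 - 2*1*(-6 + 1)*(1 + 2*(2*1*(-6 + 1))) = 4314 - 2*1*(-5)*(1 + 2*(2*1*(-5))) = 4314 - (-10)*(1 + 2*(-10)) = 4314 - (-10)*(1 - 20) = 4314 - (-10)*(-19) = 4314 - 1*190 = 4314 - 190 = 4124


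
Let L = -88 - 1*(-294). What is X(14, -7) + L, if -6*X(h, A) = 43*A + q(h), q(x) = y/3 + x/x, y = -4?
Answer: 2306/9 ≈ 256.22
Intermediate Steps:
q(x) = -⅓ (q(x) = -4/3 + x/x = -4*⅓ + 1 = -4/3 + 1 = -⅓)
X(h, A) = 1/18 - 43*A/6 (X(h, A) = -(43*A - ⅓)/6 = -(-⅓ + 43*A)/6 = 1/18 - 43*A/6)
L = 206 (L = -88 + 294 = 206)
X(14, -7) + L = (1/18 - 43/6*(-7)) + 206 = (1/18 + 301/6) + 206 = 452/9 + 206 = 2306/9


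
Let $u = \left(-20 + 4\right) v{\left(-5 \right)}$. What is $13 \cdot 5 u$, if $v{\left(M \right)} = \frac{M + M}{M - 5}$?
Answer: $-1040$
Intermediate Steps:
$v{\left(M \right)} = \frac{2 M}{-5 + M}$
$u = -16$ ($u = \left(-20 + 4\right) 2 \left(-5\right) \frac{1}{-5 - 5} = - 16 \cdot 2 \left(-5\right) \frac{1}{-10} = - 16 \cdot 2 \left(-5\right) \left(- \frac{1}{10}\right) = \left(-16\right) 1 = -16$)
$13 \cdot 5 u = 13 \cdot 5 \left(-16\right) = 65 \left(-16\right) = -1040$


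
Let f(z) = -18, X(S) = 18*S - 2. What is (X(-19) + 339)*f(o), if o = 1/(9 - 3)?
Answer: 90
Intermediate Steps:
o = ⅙ (o = 1/6 = ⅙ ≈ 0.16667)
X(S) = -2 + 18*S
(X(-19) + 339)*f(o) = ((-2 + 18*(-19)) + 339)*(-18) = ((-2 - 342) + 339)*(-18) = (-344 + 339)*(-18) = -5*(-18) = 90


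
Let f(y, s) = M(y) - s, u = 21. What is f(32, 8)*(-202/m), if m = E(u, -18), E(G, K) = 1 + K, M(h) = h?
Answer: 4848/17 ≈ 285.18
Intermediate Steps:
f(y, s) = y - s
m = -17 (m = 1 - 18 = -17)
f(32, 8)*(-202/m) = (32 - 1*8)*(-202/(-17)) = (32 - 8)*(-202*(-1/17)) = 24*(202/17) = 4848/17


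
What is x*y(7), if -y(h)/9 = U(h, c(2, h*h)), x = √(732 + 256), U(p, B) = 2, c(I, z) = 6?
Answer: -36*√247 ≈ -565.78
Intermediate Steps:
x = 2*√247 (x = √988 = 2*√247 ≈ 31.432)
y(h) = -18 (y(h) = -9*2 = -18)
x*y(7) = (2*√247)*(-18) = -36*√247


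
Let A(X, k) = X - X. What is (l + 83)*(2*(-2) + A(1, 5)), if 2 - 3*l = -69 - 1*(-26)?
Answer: -392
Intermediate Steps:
l = 15 (l = ⅔ - (-69 - 1*(-26))/3 = ⅔ - (-69 + 26)/3 = ⅔ - ⅓*(-43) = ⅔ + 43/3 = 15)
A(X, k) = 0
(l + 83)*(2*(-2) + A(1, 5)) = (15 + 83)*(2*(-2) + 0) = 98*(-4 + 0) = 98*(-4) = -392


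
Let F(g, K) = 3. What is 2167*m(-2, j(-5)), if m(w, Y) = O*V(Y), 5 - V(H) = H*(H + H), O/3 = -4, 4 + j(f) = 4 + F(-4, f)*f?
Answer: 11571780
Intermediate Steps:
j(f) = 3*f (j(f) = -4 + (4 + 3*f) = 3*f)
O = -12 (O = 3*(-4) = -12)
V(H) = 5 - 2*H**2 (V(H) = 5 - H*(H + H) = 5 - H*2*H = 5 - 2*H**2)
m(w, Y) = -60 + 24*Y**2 (m(w, Y) = -12*(5 - 2*Y**2) = -60 + 24*Y**2)
2167*m(-2, j(-5)) = 2167*(-60 + 24*(3*(-5))**2) = 2167*(-60 + 24*(-15)**2) = 2167*(-60 + 24*225) = 2167*(-60 + 5400) = 2167*5340 = 11571780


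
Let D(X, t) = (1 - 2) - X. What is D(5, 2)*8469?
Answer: -50814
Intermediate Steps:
D(X, t) = -1 - X
D(5, 2)*8469 = (-1 - 1*5)*8469 = (-1 - 5)*8469 = -6*8469 = -50814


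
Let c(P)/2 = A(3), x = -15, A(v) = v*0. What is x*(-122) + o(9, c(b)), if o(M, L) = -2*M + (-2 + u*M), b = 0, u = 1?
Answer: 1819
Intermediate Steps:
A(v) = 0
c(P) = 0 (c(P) = 2*0 = 0)
o(M, L) = -2 - M (o(M, L) = -2*M + (-2 + 1*M) = -2*M + (-2 + M) = -2 - M)
x*(-122) + o(9, c(b)) = -15*(-122) + (-2 - 1*9) = 1830 + (-2 - 9) = 1830 - 11 = 1819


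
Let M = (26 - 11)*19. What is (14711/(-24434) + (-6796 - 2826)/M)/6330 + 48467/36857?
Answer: 111979644688751/85508545913100 ≈ 1.3096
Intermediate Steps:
M = 285 (M = 15*19 = 285)
(14711/(-24434) + (-6796 - 2826)/M)/6330 + 48467/36857 = (14711/(-24434) + (-6796 - 2826)/285)/6330 + 48467/36857 = (14711*(-1/24434) - 9622*1/285)*(1/6330) + 48467*(1/36857) = (-14711/24434 - 9622/285)*(1/6330) + 48467/36857 = -12594557/366510*1/6330 + 48467/36857 = -12594557/2320008300 + 48467/36857 = 111979644688751/85508545913100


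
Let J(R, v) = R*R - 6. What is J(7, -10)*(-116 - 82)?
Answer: -8514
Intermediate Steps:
J(R, v) = -6 + R² (J(R, v) = R² - 6 = -6 + R²)
J(7, -10)*(-116 - 82) = (-6 + 7²)*(-116 - 82) = (-6 + 49)*(-198) = 43*(-198) = -8514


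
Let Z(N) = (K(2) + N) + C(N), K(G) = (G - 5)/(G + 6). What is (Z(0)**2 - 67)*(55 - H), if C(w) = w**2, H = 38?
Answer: -72743/64 ≈ -1136.6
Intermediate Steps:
K(G) = (-5 + G)/(6 + G)
Z(N) = -3/8 + N + N**2 (Z(N) = ((-5 + 2)/(6 + 2) + N) + N**2 = (-3/8 + N) + N**2 = -3/8 + N + N**2)
(Z(0)**2 - 67)*(55 - H) = ((-3/8 + 0 + 0**2)**2 - 67)*(55 - 1*38) = ((-3/8 + 0 + 0)**2 - 67)*(55 - 38) = ((-3/8)**2 - 67)*17 = (9/64 - 67)*17 = -4279/64*17 = -72743/64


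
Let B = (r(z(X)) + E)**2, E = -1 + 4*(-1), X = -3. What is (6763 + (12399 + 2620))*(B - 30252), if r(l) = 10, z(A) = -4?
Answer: -658404514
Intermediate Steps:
E = -5 (E = -1 - 4 = -5)
B = 25 (B = (10 - 5)**2 = 5**2 = 25)
(6763 + (12399 + 2620))*(B - 30252) = (6763 + (12399 + 2620))*(25 - 30252) = (6763 + 15019)*(-30227) = 21782*(-30227) = -658404514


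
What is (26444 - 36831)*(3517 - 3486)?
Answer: -321997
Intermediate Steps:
(26444 - 36831)*(3517 - 3486) = -10387*31 = -321997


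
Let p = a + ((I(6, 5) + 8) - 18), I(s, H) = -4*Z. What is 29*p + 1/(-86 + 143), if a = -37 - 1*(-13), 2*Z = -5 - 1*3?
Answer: -29753/57 ≈ -521.98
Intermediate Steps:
Z = -4 (Z = (-5 - 1*3)/2 = (-5 - 3)/2 = (1/2)*(-8) = -4)
I(s, H) = 16 (I(s, H) = -4*(-4) = 16)
a = -24 (a = -37 + 13 = -24)
p = -18 (p = -24 + ((16 + 8) - 18) = -24 + (24 - 18) = -24 + 6 = -18)
29*p + 1/(-86 + 143) = 29*(-18) + 1/(-86 + 143) = -522 + 1/57 = -29753/57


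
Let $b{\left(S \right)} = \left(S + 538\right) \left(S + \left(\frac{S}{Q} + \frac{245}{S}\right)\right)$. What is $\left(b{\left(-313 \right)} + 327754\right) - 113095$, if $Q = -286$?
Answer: $\frac{12917816487}{89518} \approx 1.443 \cdot 10^{5}$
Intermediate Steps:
$b{\left(S \right)} = \left(538 + S\right) \left(\frac{245}{S} + \frac{285 S}{286}\right)$ ($b{\left(S \right)} = \left(S + 538\right) \left(S + \left(\frac{S}{-286} + \frac{245}{S}\right)\right) = \left(538 + S\right) \left(S + \left(S \left(- \frac{1}{286}\right) + \frac{245}{S}\right)\right) = \left(538 + S\right) \left(S - \left(- \frac{245}{S} + \frac{S}{286}\right)\right) = \left(538 + S\right) \left(\frac{245}{S} + \frac{285 S}{286}\right)$)
$\left(b{\left(-313 \right)} + 327754\right) - 113095 = \left(\left(245 + \frac{131810}{-313} + \frac{285 \left(-313\right)^{2}}{286} + \frac{76665}{143} \left(-313\right)\right) + 327754\right) - 113095 = \left(\left(245 + 131810 \left(- \frac{1}{313}\right) + \frac{285}{286} \cdot 97969 - \frac{23996145}{143}\right) + 327754\right) - 113095 = \left(\left(245 - \frac{131810}{313} + \frac{27921165}{286} - \frac{23996145}{143}\right) + 327754\right) - 113095 = \left(- \frac{6298027875}{89518} + 327754\right) - 113095 = \frac{23041854697}{89518} - 113095 = \frac{12917816487}{89518}$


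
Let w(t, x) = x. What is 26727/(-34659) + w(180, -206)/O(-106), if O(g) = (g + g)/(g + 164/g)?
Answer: -3416408531/32452377 ≈ -105.27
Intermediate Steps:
O(g) = 2*g/(g + 164/g) (O(g) = (2*g)/(g + 164/g) = 2*g/(g + 164/g))
26727/(-34659) + w(180, -206)/O(-106) = 26727/(-34659) - 206/(2*(-106)²/(164 + (-106)²)) = 26727*(-1/34659) - 206/(2*11236/(164 + 11236)) = -8909/11553 - 206/(2*11236/11400) = -8909/11553 - 206/(2*11236*(1/11400)) = -8909/11553 - 206/2809/1425 = -8909/11553 - 206*1425/2809 = -8909/11553 - 293550/2809 = -3416408531/32452377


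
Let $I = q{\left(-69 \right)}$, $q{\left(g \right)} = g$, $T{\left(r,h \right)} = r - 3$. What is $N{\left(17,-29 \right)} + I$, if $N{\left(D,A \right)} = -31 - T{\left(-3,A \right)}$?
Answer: $-94$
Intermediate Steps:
$T{\left(r,h \right)} = -3 + r$ ($T{\left(r,h \right)} = r - 3 = -3 + r$)
$I = -69$
$N{\left(D,A \right)} = -25$ ($N{\left(D,A \right)} = -31 - \left(-3 - 3\right) = -31 - -6 = -31 + 6 = -25$)
$N{\left(17,-29 \right)} + I = -25 - 69 = -94$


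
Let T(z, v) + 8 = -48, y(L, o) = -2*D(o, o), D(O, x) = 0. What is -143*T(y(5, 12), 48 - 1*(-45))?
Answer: 8008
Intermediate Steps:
y(L, o) = 0 (y(L, o) = -2*0 = 0)
T(z, v) = -56 (T(z, v) = -8 - 48 = -56)
-143*T(y(5, 12), 48 - 1*(-45)) = -143*(-56) = 8008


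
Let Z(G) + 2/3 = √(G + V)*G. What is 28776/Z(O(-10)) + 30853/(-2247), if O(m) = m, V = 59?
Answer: -50129963/119091 ≈ -420.94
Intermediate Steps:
Z(G) = -⅔ + G*√(59 + G) (Z(G) = -⅔ + √(G + 59)*G = -⅔ + √(59 + G)*G = -⅔ + G*√(59 + G))
28776/Z(O(-10)) + 30853/(-2247) = 28776/(-⅔ - 10*√(59 - 10)) + 30853/(-2247) = 28776/(-⅔ - 10*√49) + 30853*(-1/2247) = 28776/(-⅔ - 10*7) - 30853/2247 = 28776/(-⅔ - 70) - 30853/2247 = 28776/(-212/3) - 30853/2247 = 28776*(-3/212) - 30853/2247 = -21582/53 - 30853/2247 = -50129963/119091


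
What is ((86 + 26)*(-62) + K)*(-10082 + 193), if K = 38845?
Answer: -315468989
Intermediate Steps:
((86 + 26)*(-62) + K)*(-10082 + 193) = ((86 + 26)*(-62) + 38845)*(-10082 + 193) = (112*(-62) + 38845)*(-9889) = (-6944 + 38845)*(-9889) = 31901*(-9889) = -315468989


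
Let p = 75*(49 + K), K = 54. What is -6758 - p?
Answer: -14483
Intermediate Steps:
p = 7725 (p = 75*(49 + 54) = 75*103 = 7725)
-6758 - p = -6758 - 1*7725 = -6758 - 7725 = -14483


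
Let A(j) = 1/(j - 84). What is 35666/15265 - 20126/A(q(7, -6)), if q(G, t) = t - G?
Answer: 29800704496/15265 ≈ 1.9522e+6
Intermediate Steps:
A(j) = 1/(-84 + j)
35666/15265 - 20126/A(q(7, -6)) = 35666/15265 - (-1811340 - 140882) = 35666*(1/15265) - 20126/(1/(-84 + (-6 - 7))) = 35666/15265 - 20126/(1/(-84 - 13)) = 35666/15265 - 20126/(1/(-97)) = 35666/15265 - 20126/(-1/97) = 35666/15265 - 20126*(-97) = 35666/15265 + 1952222 = 29800704496/15265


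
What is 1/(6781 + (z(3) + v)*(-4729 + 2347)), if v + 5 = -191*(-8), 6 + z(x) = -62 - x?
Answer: -1/3451883 ≈ -2.8970e-7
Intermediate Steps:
z(x) = -68 - x (z(x) = -6 + (-62 - x) = -68 - x)
v = 1523 (v = -5 - 191*(-8) = -5 + 1528 = 1523)
1/(6781 + (z(3) + v)*(-4729 + 2347)) = 1/(6781 + ((-68 - 1*3) + 1523)*(-4729 + 2347)) = 1/(6781 + ((-68 - 3) + 1523)*(-2382)) = 1/(6781 + (-71 + 1523)*(-2382)) = 1/(6781 + 1452*(-2382)) = 1/(6781 - 3458664) = 1/(-3451883) = -1/3451883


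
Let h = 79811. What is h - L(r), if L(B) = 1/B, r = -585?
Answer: 46689436/585 ≈ 79811.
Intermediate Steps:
h - L(r) = 79811 - 1/(-585) = 79811 - 1*(-1/585) = 79811 + 1/585 = 46689436/585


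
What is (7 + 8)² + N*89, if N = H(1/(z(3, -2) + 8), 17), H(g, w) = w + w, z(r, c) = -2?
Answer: 3251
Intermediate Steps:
H(g, w) = 2*w
N = 34 (N = 2*17 = 34)
(7 + 8)² + N*89 = (7 + 8)² + 34*89 = 15² + 3026 = 225 + 3026 = 3251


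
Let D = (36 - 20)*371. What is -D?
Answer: -5936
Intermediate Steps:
D = 5936 (D = 16*371 = 5936)
-D = -1*5936 = -5936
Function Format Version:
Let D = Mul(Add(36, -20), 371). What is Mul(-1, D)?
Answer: -5936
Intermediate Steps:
D = 5936 (D = Mul(16, 371) = 5936)
Mul(-1, D) = Mul(-1, 5936) = -5936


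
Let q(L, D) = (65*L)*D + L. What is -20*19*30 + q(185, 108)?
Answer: 1287485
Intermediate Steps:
q(L, D) = L + 65*D*L (q(L, D) = 65*D*L + L = L + 65*D*L)
-20*19*30 + q(185, 108) = -20*19*30 + 185*(1 + 65*108) = -380*30 + 185*(1 + 7020) = -11400 + 185*7021 = -11400 + 1298885 = 1287485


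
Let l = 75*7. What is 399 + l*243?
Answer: 127974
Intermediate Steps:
l = 525
399 + l*243 = 399 + 525*243 = 399 + 127575 = 127974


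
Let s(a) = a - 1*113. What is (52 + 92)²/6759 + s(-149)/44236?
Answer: 50861491/16610618 ≈ 3.0620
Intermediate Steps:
s(a) = -113 + a (s(a) = a - 113 = -113 + a)
(52 + 92)²/6759 + s(-149)/44236 = (52 + 92)²/6759 + (-113 - 149)/44236 = 144²*(1/6759) - 262*1/44236 = 20736*(1/6759) - 131/22118 = 2304/751 - 131/22118 = 50861491/16610618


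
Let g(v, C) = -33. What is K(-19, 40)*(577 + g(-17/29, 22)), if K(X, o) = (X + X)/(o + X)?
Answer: -20672/21 ≈ -984.38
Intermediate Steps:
K(X, o) = 2*X/(X + o) (K(X, o) = (2*X)/(X + o) = 2*X/(X + o))
K(-19, 40)*(577 + g(-17/29, 22)) = (2*(-19)/(-19 + 40))*(577 - 33) = (2*(-19)/21)*544 = (2*(-19)*(1/21))*544 = -38/21*544 = -20672/21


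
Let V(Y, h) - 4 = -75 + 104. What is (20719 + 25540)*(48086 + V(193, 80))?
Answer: 2225936821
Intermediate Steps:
V(Y, h) = 33 (V(Y, h) = 4 + (-75 + 104) = 4 + 29 = 33)
(20719 + 25540)*(48086 + V(193, 80)) = (20719 + 25540)*(48086 + 33) = 46259*48119 = 2225936821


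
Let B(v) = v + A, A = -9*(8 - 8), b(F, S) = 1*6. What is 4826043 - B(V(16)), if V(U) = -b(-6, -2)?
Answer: 4826049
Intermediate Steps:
b(F, S) = 6
V(U) = -6 (V(U) = -1*6 = -6)
A = 0 (A = -9*0 = 0)
B(v) = v (B(v) = v + 0 = v)
4826043 - B(V(16)) = 4826043 - 1*(-6) = 4826043 + 6 = 4826049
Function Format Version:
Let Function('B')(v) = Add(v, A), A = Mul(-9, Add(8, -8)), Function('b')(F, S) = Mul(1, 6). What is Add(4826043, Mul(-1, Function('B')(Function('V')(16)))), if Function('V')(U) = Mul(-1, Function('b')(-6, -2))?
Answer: 4826049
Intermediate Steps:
Function('b')(F, S) = 6
Function('V')(U) = -6 (Function('V')(U) = Mul(-1, 6) = -6)
A = 0 (A = Mul(-9, 0) = 0)
Function('B')(v) = v (Function('B')(v) = Add(v, 0) = v)
Add(4826043, Mul(-1, Function('B')(Function('V')(16)))) = Add(4826043, Mul(-1, -6)) = Add(4826043, 6) = 4826049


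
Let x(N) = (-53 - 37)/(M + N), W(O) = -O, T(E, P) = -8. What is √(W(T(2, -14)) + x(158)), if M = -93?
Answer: √1118/13 ≈ 2.5720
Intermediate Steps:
x(N) = -90/(-93 + N) (x(N) = (-53 - 37)/(-93 + N) = -90/(-93 + N))
√(W(T(2, -14)) + x(158)) = √(-1*(-8) - 90/(-93 + 158)) = √(8 - 90/65) = √(8 - 90*1/65) = √(8 - 18/13) = √(86/13) = √1118/13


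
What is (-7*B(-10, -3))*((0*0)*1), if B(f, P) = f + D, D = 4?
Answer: 0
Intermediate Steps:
B(f, P) = 4 + f (B(f, P) = f + 4 = 4 + f)
(-7*B(-10, -3))*((0*0)*1) = (-7*(4 - 10))*((0*0)*1) = (-7*(-6))*(0*1) = 42*0 = 0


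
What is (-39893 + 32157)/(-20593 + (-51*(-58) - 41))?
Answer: 1934/4419 ≈ 0.43766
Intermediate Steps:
(-39893 + 32157)/(-20593 + (-51*(-58) - 41)) = -7736/(-20593 + (2958 - 41)) = -7736/(-20593 + 2917) = -7736/(-17676) = -7736*(-1/17676) = 1934/4419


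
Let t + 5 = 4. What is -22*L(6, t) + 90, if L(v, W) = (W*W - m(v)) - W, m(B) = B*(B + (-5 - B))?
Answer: -614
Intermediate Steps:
t = -1 (t = -5 + 4 = -1)
m(B) = -5*B (m(B) = B*(-5) = -5*B)
L(v, W) = W² - W + 5*v (L(v, W) = (W*W - (-5)*v) - W = (W² + 5*v) - W = W² - W + 5*v)
-22*L(6, t) + 90 = -22*((-1)² - 1*(-1) + 5*6) + 90 = -22*(1 + 1 + 30) + 90 = -22*32 + 90 = -704 + 90 = -614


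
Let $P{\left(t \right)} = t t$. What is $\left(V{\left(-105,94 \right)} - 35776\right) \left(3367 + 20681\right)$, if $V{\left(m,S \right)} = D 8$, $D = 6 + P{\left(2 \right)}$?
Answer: $-858417408$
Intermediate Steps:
$P{\left(t \right)} = t^{2}$
$D = 10$ ($D = 6 + 2^{2} = 6 + 4 = 10$)
$V{\left(m,S \right)} = 80$ ($V{\left(m,S \right)} = 10 \cdot 8 = 80$)
$\left(V{\left(-105,94 \right)} - 35776\right) \left(3367 + 20681\right) = \left(80 - 35776\right) \left(3367 + 20681\right) = \left(-35696\right) 24048 = -858417408$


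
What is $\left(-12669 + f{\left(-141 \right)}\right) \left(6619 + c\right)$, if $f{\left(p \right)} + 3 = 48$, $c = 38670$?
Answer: $-571728336$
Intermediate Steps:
$f{\left(p \right)} = 45$ ($f{\left(p \right)} = -3 + 48 = 45$)
$\left(-12669 + f{\left(-141 \right)}\right) \left(6619 + c\right) = \left(-12669 + 45\right) \left(6619 + 38670\right) = \left(-12624\right) 45289 = -571728336$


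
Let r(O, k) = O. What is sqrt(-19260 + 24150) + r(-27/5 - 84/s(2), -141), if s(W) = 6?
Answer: -97/5 + sqrt(4890) ≈ 50.529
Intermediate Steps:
sqrt(-19260 + 24150) + r(-27/5 - 84/s(2), -141) = sqrt(-19260 + 24150) + (-27/5 - 84/6) = sqrt(4890) + (-27*1/5 - 84*1/6) = sqrt(4890) + (-27/5 - 14) = sqrt(4890) - 97/5 = -97/5 + sqrt(4890)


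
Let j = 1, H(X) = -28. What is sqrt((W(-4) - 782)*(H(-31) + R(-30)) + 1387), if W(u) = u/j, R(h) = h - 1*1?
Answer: sqrt(47761) ≈ 218.54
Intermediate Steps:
R(h) = -1 + h (R(h) = h - 1 = -1 + h)
W(u) = u (W(u) = u/1 = u*1 = u)
sqrt((W(-4) - 782)*(H(-31) + R(-30)) + 1387) = sqrt((-4 - 782)*(-28 + (-1 - 30)) + 1387) = sqrt(-786*(-28 - 31) + 1387) = sqrt(-786*(-59) + 1387) = sqrt(46374 + 1387) = sqrt(47761)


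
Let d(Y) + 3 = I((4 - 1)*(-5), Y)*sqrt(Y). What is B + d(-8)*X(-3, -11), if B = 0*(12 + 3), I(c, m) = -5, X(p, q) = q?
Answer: 33 + 110*I*sqrt(2) ≈ 33.0 + 155.56*I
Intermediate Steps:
B = 0 (B = 0*15 = 0)
d(Y) = -3 - 5*sqrt(Y)
B + d(-8)*X(-3, -11) = 0 + (-3 - 10*I*sqrt(2))*(-11) = 0 + (33 + 110*I*sqrt(2)) = 33 + 110*I*sqrt(2)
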